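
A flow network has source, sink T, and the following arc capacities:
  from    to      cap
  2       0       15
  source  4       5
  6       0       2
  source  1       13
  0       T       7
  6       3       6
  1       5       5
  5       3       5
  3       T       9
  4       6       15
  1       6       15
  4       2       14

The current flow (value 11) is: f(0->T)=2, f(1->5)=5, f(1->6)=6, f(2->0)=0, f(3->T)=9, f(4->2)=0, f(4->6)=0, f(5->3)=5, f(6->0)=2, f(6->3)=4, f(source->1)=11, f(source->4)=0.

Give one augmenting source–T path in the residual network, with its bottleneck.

Residual along source->4->2->0->T: source->4: 5, 4->2: 14, 2->0: 15, 0->T: 5.
Bottleneck = min = 5.

source->4->2->0->T, bottleneck 5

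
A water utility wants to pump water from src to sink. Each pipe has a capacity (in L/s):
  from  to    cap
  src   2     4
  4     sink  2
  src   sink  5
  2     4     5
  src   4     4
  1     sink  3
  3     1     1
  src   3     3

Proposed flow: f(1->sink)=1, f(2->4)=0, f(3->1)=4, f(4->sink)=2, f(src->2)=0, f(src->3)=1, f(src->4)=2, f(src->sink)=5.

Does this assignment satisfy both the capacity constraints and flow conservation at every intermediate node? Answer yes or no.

No

Capacity violated on 3->1: flow 4 > capacity 1.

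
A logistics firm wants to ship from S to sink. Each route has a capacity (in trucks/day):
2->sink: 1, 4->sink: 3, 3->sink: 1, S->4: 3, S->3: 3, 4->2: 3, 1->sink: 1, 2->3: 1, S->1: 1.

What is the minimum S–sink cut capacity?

Max flow = 5 (via 3 augmenting paths).
In the residual at optimum, the set reachable from S is {3, S}.
Cut edges: S->4 (cap 3), S->1 (cap 1), 3->sink (cap 1). Sum = 5.

5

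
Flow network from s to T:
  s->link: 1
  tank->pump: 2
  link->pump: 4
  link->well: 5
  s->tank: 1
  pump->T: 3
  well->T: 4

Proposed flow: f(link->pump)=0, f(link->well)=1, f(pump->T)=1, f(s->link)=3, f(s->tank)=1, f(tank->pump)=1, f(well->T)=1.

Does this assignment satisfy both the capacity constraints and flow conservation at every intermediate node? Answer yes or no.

Capacity violated on s->link: flow 3 > capacity 1.

No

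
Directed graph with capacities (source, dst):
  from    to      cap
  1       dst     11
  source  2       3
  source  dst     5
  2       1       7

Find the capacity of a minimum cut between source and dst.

8

Max flow = 8 (via 2 augmenting paths).
In the residual at optimum, the set reachable from source is {source}.
Cut edges: source→2 (cap 3), source→dst (cap 5). Sum = 8.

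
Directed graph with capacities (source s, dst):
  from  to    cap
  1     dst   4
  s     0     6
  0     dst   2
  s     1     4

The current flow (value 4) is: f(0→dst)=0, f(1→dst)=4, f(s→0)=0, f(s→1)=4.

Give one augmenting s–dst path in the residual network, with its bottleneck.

s→0→dst, bottleneck 2

Residual along s→0→dst: s→0: 6, 0→dst: 2.
Bottleneck = min = 2.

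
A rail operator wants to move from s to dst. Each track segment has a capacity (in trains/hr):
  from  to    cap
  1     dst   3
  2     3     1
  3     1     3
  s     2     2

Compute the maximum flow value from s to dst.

Augment s->2->3->1->dst: bottleneck 1. Total 1.
No augmenting path remains in the residual graph.

1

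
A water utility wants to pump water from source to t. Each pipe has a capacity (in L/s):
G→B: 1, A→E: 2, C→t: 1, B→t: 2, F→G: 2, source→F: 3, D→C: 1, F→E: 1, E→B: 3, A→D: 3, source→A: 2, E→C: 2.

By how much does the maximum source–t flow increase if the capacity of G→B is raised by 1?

Original max flow = 3.
Edge G→B does not cross the min cut (source side {A, B, C, D, E, F, G, source}), so extra capacity there cannot help.
New max flow = 3. Increase = 0.

0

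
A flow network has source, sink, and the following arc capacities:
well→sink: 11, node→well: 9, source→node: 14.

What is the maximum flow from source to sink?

Augment source→node→well→sink: bottleneck 9. Total 9.
No augmenting path remains in the residual graph.

9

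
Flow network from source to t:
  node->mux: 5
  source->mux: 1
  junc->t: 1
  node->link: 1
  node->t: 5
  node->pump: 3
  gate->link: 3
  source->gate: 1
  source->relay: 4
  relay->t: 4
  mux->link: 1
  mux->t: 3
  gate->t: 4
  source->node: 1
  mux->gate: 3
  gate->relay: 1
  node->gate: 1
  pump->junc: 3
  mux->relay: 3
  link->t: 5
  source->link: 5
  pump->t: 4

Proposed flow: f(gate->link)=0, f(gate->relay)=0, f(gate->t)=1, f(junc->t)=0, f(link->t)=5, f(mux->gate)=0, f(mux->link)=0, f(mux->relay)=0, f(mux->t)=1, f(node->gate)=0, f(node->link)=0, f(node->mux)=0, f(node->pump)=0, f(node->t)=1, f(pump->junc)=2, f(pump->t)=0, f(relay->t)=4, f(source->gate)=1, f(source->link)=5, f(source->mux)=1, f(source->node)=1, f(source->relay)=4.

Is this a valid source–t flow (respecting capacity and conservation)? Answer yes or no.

Conservation fails at pump: inflow 0 ≠ outflow 2.

No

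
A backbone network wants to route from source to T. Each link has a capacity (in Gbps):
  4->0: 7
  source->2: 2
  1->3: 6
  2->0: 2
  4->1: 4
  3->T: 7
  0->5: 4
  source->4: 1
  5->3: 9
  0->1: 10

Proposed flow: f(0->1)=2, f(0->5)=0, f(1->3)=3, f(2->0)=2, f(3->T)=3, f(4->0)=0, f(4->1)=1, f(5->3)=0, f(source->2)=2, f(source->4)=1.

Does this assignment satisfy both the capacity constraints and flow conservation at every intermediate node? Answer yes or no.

Every edge has 0 ≤ f(e) ≤ cap(e).
At each intermediate node, inflow equals outflow.

Yes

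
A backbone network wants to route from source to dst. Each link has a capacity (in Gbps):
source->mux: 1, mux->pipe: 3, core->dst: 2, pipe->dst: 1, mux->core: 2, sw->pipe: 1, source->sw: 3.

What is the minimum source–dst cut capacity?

Max flow = 2 (via 2 augmenting paths).
In the residual at optimum, the set reachable from source is {source, sw}.
Cut edges: source->mux (cap 1), sw->pipe (cap 1). Sum = 2.

2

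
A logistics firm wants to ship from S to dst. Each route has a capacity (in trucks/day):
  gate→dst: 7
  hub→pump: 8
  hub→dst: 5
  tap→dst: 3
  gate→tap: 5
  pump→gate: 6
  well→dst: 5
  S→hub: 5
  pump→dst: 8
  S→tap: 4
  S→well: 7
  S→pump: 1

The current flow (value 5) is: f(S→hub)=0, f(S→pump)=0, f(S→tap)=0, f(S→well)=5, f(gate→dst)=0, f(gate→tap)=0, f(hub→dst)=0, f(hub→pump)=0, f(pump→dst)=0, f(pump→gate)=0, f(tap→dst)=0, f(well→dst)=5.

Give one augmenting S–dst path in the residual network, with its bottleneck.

Residual along S→hub→dst: S→hub: 5, hub→dst: 5.
Bottleneck = min = 5.

S→hub→dst, bottleneck 5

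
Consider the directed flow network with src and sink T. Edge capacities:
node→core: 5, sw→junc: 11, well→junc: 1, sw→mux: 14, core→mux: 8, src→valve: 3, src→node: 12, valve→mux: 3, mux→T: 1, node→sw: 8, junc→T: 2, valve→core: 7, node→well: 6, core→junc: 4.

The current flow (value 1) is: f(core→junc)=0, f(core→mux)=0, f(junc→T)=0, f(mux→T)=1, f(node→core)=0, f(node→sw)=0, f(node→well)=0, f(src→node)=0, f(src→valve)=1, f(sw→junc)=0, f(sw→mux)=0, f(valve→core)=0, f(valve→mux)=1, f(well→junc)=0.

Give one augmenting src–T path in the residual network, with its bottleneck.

Residual along src→valve→core→junc→T: src→valve: 2, valve→core: 7, core→junc: 4, junc→T: 2.
Bottleneck = min = 2.

src→valve→core→junc→T, bottleneck 2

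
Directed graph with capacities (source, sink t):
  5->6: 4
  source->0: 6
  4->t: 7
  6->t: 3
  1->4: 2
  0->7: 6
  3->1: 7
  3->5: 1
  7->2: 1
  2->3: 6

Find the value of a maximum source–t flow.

Augment source->0->7->2->3->5->6->t: bottleneck 1. Total 1.
No augmenting path remains in the residual graph.

1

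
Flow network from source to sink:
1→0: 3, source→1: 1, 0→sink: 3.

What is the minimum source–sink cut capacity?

Max flow = 1 (via 1 augmenting path).
In the residual at optimum, the set reachable from source is {source}.
Cut edges: source→1 (cap 1). Sum = 1.

1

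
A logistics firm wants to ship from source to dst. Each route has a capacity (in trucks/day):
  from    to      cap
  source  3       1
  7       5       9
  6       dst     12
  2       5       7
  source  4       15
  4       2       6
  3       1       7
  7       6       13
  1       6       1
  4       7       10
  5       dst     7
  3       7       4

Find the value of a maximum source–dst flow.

Augment source→4→2→5→dst: bottleneck 6. Total 6.
Augment source→4→7→5→dst: bottleneck 1. Total 7.
Augment source→4→7→6→dst: bottleneck 8. Total 15.
Augment source→3→7→6→dst: bottleneck 1. Total 16.
No augmenting path remains in the residual graph.

16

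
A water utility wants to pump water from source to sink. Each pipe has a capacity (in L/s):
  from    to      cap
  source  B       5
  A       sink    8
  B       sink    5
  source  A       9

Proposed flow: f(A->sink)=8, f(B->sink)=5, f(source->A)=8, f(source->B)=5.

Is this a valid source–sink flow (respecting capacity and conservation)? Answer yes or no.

Every edge has 0 ≤ f(e) ≤ cap(e).
At each intermediate node, inflow equals outflow.

Yes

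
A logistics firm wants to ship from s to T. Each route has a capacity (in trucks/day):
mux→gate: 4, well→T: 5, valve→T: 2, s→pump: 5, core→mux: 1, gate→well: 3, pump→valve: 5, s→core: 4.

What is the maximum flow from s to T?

3

Augment s→pump→valve→T: bottleneck 2. Total 2.
Augment s→core→mux→gate→well→T: bottleneck 1. Total 3.
No augmenting path remains in the residual graph.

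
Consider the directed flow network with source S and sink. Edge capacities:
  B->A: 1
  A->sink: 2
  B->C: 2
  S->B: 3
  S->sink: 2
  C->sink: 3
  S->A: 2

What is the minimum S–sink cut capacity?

Max flow = 6 (via 3 augmenting paths).
In the residual at optimum, the set reachable from S is {A, B, S}.
Cut edges: S->sink (cap 2), B->C (cap 2), A->sink (cap 2). Sum = 6.

6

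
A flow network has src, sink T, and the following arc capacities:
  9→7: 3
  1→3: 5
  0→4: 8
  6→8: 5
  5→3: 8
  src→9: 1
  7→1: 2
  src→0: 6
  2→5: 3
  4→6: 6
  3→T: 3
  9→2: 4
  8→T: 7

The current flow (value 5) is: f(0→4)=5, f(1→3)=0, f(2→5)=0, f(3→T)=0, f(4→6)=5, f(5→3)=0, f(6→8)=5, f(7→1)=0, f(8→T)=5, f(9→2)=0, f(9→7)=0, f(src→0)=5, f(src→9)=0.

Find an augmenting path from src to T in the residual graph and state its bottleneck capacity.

Residual along src→9→2→5→3→T: src→9: 1, 9→2: 4, 2→5: 3, 5→3: 8, 3→T: 3.
Bottleneck = min = 1.

src→9→2→5→3→T, bottleneck 1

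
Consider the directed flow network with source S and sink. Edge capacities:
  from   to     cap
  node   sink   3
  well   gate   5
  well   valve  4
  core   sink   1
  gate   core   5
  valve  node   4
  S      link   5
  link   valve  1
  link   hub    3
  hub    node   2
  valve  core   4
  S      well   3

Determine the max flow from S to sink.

4

Augment S→well→gate→core→sink: bottleneck 1. Total 1.
Augment S→well→valve→node→sink: bottleneck 2. Total 3.
Augment S→link→valve→node→sink: bottleneck 1. Total 4.
No augmenting path remains in the residual graph.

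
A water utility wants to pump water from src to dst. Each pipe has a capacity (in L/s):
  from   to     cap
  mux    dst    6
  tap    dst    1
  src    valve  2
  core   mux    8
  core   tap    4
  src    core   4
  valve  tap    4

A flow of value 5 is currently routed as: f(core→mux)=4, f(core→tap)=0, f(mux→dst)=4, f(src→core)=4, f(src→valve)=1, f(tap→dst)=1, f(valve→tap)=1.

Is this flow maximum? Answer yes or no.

Residual reachable from src: {src, tap, valve}; dst is not reachable.
Saturated cut: src→core, tap→dst with total capacity 5 = current flow value. Flow is maximum.

Yes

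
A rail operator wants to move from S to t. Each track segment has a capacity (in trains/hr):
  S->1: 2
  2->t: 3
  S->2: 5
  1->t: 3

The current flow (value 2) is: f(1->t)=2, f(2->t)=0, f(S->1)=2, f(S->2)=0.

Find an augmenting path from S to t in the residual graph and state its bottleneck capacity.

S->2->t, bottleneck 3

Residual along S->2->t: S->2: 5, 2->t: 3.
Bottleneck = min = 3.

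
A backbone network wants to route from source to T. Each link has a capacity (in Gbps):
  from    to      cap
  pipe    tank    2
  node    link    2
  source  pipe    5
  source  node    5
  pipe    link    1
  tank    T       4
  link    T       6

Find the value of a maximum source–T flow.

Augment source->node->link->T: bottleneck 2. Total 2.
Augment source->pipe->link->T: bottleneck 1. Total 3.
Augment source->pipe->tank->T: bottleneck 2. Total 5.
No augmenting path remains in the residual graph.

5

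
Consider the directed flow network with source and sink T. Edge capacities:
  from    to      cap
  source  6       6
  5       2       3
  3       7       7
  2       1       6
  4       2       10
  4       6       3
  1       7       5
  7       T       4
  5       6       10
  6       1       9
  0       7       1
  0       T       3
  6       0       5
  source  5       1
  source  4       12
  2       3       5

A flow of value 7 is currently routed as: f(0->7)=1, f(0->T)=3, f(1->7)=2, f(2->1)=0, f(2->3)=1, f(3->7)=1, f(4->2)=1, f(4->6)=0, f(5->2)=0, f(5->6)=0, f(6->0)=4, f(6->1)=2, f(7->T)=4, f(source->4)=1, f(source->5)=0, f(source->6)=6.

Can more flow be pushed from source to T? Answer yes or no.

No

Residual reachable from source: {0, 1, 2, 3, 4, 5, 6, 7, source}; T is not reachable.
Saturated cut: 0->T, 7->T with total capacity 7 = current flow value. Flow is maximum.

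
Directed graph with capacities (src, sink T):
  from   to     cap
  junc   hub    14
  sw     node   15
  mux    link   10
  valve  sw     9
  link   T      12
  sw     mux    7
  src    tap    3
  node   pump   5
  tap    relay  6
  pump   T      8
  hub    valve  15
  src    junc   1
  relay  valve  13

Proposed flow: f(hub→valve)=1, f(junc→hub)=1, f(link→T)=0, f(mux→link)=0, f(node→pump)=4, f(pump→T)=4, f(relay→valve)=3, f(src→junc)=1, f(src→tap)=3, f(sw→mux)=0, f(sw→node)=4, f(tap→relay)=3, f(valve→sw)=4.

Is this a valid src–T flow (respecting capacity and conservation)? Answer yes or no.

Yes

Every edge has 0 ≤ f(e) ≤ cap(e).
At each intermediate node, inflow equals outflow.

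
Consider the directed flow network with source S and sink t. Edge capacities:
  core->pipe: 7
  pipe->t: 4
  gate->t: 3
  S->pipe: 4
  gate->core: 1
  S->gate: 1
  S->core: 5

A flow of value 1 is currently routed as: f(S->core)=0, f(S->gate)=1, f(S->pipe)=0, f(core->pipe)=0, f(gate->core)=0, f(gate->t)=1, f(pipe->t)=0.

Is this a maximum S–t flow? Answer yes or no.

Residual path S->pipe->t has bottleneck 4 > 0.
Pushing 4 along it raises the flow to 5, so the given flow is not maximum.

No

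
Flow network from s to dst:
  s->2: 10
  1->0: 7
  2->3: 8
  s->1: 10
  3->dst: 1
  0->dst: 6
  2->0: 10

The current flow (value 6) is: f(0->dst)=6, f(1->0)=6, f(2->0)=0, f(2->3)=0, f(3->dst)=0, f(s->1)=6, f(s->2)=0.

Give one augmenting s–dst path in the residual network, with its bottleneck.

Residual along s->2->3->dst: s->2: 10, 2->3: 8, 3->dst: 1.
Bottleneck = min = 1.

s->2->3->dst, bottleneck 1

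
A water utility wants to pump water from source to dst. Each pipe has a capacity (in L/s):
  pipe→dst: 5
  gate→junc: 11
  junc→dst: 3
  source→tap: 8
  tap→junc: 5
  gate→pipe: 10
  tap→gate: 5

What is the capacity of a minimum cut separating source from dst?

Max flow = 8 (via 2 augmenting paths).
In the residual at optimum, the set reachable from source is {source}.
Cut edges: source→tap (cap 8). Sum = 8.

8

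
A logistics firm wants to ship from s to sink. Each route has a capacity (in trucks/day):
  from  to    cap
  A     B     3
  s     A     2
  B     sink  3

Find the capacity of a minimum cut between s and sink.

Max flow = 2 (via 1 augmenting path).
In the residual at optimum, the set reachable from s is {s}.
Cut edges: s->A (cap 2). Sum = 2.

2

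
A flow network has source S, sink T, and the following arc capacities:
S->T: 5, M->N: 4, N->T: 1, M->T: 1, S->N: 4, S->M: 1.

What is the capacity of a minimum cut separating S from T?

Max flow = 7 (via 3 augmenting paths).
In the residual at optimum, the set reachable from S is {N, S}.
Cut edges: S->M (cap 1), S->T (cap 5), N->T (cap 1). Sum = 7.

7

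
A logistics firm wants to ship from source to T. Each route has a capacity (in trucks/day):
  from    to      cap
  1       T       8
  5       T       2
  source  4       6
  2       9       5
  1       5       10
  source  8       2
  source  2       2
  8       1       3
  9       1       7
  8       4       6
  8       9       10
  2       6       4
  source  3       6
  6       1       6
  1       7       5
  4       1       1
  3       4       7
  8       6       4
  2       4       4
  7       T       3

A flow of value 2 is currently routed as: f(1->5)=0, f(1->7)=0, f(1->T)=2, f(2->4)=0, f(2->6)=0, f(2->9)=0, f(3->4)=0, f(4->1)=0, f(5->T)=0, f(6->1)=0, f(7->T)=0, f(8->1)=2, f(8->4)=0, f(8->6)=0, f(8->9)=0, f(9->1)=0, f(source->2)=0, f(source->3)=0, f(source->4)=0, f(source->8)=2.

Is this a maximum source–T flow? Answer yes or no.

No

Residual path source->4->1->T has bottleneck 1 > 0.
Pushing 1 along it raises the flow to 3, so the given flow is not maximum.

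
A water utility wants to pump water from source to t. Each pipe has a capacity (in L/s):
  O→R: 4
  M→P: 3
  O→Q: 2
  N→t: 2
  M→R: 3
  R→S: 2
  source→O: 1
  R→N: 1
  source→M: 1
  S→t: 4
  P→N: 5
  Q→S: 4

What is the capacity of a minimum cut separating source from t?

Max flow = 2 (via 2 augmenting paths).
In the residual at optimum, the set reachable from source is {source}.
Cut edges: source→M (cap 1), source→O (cap 1). Sum = 2.

2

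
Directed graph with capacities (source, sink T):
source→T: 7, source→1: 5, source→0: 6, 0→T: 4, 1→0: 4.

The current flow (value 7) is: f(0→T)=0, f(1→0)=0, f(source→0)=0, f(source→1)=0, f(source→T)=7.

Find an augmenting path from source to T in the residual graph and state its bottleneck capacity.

source→0→T, bottleneck 4

Residual along source→0→T: source→0: 6, 0→T: 4.
Bottleneck = min = 4.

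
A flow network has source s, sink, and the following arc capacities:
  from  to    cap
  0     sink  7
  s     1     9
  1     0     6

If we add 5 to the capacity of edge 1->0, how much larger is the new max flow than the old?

Original max flow = 6.
After raising cap(1->0), augmenting paths through that edge carry 1 more unit.
New max flow = 7. Increase = 1.

1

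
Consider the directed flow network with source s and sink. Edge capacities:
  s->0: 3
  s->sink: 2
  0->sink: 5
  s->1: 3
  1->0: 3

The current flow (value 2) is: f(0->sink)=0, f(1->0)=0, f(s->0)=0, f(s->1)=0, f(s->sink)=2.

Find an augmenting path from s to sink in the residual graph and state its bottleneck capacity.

Residual along s->0->sink: s->0: 3, 0->sink: 5.
Bottleneck = min = 3.

s->0->sink, bottleneck 3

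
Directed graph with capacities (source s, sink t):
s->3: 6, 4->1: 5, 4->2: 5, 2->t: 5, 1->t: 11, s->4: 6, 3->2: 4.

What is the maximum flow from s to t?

Augment s->4->1->t: bottleneck 5. Total 5.
Augment s->4->2->t: bottleneck 1. Total 6.
Augment s->3->2->t: bottleneck 4. Total 10.
No augmenting path remains in the residual graph.

10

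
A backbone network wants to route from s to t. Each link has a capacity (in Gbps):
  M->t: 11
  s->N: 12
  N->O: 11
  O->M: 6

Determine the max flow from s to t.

Augment s->N->O->M->t: bottleneck 6. Total 6.
No augmenting path remains in the residual graph.

6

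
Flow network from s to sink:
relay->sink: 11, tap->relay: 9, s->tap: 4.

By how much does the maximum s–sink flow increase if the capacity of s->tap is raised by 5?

5

Original max flow = 4.
After raising cap(s->tap), augmenting paths through that edge carry 5 more units.
New max flow = 9. Increase = 5.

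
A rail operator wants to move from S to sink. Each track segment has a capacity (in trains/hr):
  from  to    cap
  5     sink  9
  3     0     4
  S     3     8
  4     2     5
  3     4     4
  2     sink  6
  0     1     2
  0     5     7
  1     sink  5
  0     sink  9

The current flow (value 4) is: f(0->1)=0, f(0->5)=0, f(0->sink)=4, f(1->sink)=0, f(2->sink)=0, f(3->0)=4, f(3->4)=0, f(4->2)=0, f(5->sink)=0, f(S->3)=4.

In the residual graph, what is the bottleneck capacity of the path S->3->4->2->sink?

4

Residual capacities along the path: S->3: 4, 3->4: 4, 4->2: 5, 2->sink: 6.
Minimum is 4.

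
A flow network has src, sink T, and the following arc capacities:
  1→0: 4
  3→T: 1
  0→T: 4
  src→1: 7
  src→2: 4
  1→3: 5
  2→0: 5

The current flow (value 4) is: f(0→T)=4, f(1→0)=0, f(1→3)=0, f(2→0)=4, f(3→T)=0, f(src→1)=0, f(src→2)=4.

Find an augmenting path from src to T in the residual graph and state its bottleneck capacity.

src→1→3→T, bottleneck 1

Residual along src→1→3→T: src→1: 7, 1→3: 5, 3→T: 1.
Bottleneck = min = 1.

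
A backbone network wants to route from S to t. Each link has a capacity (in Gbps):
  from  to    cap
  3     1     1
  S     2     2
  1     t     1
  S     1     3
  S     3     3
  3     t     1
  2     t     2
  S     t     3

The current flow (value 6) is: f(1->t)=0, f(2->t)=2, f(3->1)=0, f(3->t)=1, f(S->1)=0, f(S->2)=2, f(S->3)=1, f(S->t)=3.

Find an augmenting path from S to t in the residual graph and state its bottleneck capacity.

S->1->t, bottleneck 1

Residual along S->1->t: S->1: 3, 1->t: 1.
Bottleneck = min = 1.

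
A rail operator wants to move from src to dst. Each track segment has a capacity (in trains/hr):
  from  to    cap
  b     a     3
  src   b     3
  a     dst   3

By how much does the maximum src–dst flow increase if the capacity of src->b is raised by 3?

Original max flow = 3.
Even with extra capacity on src->b, another cut of capacity 3 remains binding.
New max flow = 3. Increase = 0.

0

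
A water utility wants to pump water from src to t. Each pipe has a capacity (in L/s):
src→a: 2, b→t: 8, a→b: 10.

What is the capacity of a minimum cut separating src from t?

Max flow = 2 (via 1 augmenting path).
In the residual at optimum, the set reachable from src is {src}.
Cut edges: src→a (cap 2). Sum = 2.

2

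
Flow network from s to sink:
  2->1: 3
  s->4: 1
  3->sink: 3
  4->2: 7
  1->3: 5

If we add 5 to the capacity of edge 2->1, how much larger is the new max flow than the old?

0

Original max flow = 1.
Edge 2->1 does not cross the min cut (source side {s}), so extra capacity there cannot help.
New max flow = 1. Increase = 0.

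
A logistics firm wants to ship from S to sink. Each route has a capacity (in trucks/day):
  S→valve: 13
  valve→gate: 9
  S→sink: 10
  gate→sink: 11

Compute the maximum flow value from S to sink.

19

Augment S→sink: bottleneck 10. Total 10.
Augment S→valve→gate→sink: bottleneck 9. Total 19.
No augmenting path remains in the residual graph.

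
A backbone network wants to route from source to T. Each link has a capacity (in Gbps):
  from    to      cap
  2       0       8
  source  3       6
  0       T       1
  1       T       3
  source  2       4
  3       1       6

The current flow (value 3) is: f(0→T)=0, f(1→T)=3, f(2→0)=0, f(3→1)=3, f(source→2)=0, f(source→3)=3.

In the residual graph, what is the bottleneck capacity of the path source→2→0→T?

1

Residual capacities along the path: source→2: 4, 2→0: 8, 0→T: 1.
Minimum is 1.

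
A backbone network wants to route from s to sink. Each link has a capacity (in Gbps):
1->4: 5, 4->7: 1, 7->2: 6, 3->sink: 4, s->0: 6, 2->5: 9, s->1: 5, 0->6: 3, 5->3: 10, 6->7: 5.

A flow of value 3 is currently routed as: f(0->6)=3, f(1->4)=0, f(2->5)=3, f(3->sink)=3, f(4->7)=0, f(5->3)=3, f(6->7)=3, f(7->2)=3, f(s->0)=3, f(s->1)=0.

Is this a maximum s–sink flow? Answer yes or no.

No

Residual path s->1->4->7->2->5->3->sink has bottleneck 1 > 0.
Pushing 1 along it raises the flow to 4, so the given flow is not maximum.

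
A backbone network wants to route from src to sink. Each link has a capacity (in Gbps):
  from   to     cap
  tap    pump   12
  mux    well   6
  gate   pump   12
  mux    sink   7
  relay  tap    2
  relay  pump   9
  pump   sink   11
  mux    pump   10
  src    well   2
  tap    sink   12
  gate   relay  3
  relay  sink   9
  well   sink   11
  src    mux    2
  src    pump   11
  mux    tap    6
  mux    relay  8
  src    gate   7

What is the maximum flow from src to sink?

18

Augment src→mux→sink: bottleneck 2. Total 2.
Augment src→well→sink: bottleneck 2. Total 4.
Augment src→pump→sink: bottleneck 11. Total 15.
Augment src→gate→relay→sink: bottleneck 3. Total 18.
No augmenting path remains in the residual graph.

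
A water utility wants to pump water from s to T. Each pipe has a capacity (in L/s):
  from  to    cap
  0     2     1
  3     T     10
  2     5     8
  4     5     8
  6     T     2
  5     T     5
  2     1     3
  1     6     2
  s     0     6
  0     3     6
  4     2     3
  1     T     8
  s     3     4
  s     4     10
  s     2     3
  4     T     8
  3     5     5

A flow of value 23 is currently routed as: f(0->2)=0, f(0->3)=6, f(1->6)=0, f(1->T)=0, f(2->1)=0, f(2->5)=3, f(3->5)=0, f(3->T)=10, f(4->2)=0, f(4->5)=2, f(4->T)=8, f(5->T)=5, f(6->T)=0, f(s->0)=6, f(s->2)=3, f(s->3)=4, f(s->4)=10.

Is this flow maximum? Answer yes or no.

Residual reachable from s: {s}; T is not reachable.
Saturated cut: s->0, s->3, s->4, s->2 with total capacity 23 = current flow value. Flow is maximum.

Yes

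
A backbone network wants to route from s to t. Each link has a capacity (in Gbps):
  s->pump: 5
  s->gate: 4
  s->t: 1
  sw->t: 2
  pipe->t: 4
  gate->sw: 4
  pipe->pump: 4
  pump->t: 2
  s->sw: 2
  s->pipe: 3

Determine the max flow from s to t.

Augment s->t: bottleneck 1. Total 1.
Augment s->pipe->t: bottleneck 3. Total 4.
Augment s->pump->t: bottleneck 2. Total 6.
Augment s->sw->t: bottleneck 2. Total 8.
No augmenting path remains in the residual graph.

8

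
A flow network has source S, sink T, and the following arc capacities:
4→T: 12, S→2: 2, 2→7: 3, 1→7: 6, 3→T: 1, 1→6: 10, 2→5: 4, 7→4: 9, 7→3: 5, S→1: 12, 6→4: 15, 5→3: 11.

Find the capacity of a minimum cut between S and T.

13

Max flow = 13 (via 3 augmenting paths).
In the residual at optimum, the set reachable from S is {1, 2, 3, 4, 5, 6, 7, S}.
Cut edges: 4→T (cap 12), 3→T (cap 1). Sum = 13.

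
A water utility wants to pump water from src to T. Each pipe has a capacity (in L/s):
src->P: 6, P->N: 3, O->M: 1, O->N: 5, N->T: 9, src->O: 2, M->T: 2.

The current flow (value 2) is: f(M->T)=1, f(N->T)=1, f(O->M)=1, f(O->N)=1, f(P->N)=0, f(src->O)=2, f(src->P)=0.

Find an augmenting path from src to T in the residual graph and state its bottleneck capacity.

Residual along src->P->N->T: src->P: 6, P->N: 3, N->T: 8.
Bottleneck = min = 3.

src->P->N->T, bottleneck 3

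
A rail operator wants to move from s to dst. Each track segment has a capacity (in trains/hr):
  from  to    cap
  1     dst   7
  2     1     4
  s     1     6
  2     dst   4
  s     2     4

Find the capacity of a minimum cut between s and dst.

Max flow = 10 (via 2 augmenting paths).
In the residual at optimum, the set reachable from s is {s}.
Cut edges: s→2 (cap 4), s→1 (cap 6). Sum = 10.

10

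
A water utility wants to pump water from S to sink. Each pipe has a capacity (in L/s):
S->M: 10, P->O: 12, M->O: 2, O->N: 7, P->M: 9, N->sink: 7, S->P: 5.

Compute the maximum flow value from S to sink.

Augment S->P->O->N->sink: bottleneck 5. Total 5.
Augment S->M->O->N->sink: bottleneck 2. Total 7.
No augmenting path remains in the residual graph.

7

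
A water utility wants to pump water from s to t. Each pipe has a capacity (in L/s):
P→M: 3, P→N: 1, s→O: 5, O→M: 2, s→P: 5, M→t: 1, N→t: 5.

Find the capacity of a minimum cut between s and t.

2

Max flow = 2 (via 2 augmenting paths).
In the residual at optimum, the set reachable from s is {M, O, P, s}.
Cut edges: P→N (cap 1), M→t (cap 1). Sum = 2.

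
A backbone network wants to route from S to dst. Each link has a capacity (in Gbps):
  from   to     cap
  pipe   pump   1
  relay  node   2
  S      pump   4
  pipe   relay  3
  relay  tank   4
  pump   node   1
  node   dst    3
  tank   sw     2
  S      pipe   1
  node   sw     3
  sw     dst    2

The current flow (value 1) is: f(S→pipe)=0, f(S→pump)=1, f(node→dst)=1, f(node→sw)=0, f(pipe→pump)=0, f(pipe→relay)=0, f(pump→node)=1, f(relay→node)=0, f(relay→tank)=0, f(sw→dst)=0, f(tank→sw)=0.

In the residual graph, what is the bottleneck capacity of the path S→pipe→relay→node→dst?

Residual capacities along the path: S→pipe: 1, pipe→relay: 3, relay→node: 2, node→dst: 2.
Minimum is 1.

1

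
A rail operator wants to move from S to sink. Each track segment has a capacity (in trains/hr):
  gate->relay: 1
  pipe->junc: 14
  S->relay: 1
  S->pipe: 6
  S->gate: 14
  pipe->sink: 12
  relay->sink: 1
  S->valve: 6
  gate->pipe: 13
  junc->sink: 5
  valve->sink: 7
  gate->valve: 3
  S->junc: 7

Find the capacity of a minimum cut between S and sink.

Max flow = 25 (via 6 augmenting paths).
In the residual at optimum, the set reachable from S is {S, gate, junc, pipe, relay, valve}.
Cut edges: pipe->sink (cap 12), relay->sink (cap 1), junc->sink (cap 5), valve->sink (cap 7). Sum = 25.

25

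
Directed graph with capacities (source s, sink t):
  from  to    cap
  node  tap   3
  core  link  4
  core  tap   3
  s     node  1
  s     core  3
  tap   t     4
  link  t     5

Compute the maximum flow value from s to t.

Augment s→core→link→t: bottleneck 3. Total 3.
Augment s→node→tap→t: bottleneck 1. Total 4.
No augmenting path remains in the residual graph.

4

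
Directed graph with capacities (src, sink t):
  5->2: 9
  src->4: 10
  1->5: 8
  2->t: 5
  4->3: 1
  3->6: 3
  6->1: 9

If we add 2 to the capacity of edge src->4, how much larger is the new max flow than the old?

0

Original max flow = 1.
Edge src->4 does not cross the min cut (source side {4, src}), so extra capacity there cannot help.
New max flow = 1. Increase = 0.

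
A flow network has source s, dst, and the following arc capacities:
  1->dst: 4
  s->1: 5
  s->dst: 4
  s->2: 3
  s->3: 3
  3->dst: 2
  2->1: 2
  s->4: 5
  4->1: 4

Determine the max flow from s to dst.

10

Augment s->dst: bottleneck 4. Total 4.
Augment s->3->dst: bottleneck 2. Total 6.
Augment s->1->dst: bottleneck 4. Total 10.
No augmenting path remains in the residual graph.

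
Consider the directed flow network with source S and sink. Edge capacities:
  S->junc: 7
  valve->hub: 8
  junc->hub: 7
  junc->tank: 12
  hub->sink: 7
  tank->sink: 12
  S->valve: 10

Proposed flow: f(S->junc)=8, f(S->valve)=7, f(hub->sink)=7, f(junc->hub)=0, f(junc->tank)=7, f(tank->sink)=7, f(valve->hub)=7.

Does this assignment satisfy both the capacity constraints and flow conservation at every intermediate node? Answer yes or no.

No

Capacity violated on S->junc: flow 8 > capacity 7.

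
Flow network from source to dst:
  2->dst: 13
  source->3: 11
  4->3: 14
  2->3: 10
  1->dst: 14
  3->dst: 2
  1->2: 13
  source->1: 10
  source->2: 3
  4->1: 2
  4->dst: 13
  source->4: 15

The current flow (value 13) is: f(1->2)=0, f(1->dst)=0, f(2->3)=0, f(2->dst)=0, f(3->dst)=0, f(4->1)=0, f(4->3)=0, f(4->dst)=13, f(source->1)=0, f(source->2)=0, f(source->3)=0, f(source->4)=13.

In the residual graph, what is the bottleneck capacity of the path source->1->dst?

10

Residual capacities along the path: source->1: 10, 1->dst: 14.
Minimum is 10.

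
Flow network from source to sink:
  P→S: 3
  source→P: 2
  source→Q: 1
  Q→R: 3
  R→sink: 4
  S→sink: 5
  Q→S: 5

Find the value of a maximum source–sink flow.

Augment source→P→S→sink: bottleneck 2. Total 2.
Augment source→Q→S→sink: bottleneck 1. Total 3.
No augmenting path remains in the residual graph.

3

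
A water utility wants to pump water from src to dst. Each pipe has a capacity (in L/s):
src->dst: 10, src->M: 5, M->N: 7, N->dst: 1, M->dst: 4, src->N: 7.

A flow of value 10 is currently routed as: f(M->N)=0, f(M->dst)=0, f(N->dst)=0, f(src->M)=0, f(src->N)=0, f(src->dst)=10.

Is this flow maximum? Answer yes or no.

Residual path src->M->dst has bottleneck 4 > 0.
Pushing 4 along it raises the flow to 14, so the given flow is not maximum.

No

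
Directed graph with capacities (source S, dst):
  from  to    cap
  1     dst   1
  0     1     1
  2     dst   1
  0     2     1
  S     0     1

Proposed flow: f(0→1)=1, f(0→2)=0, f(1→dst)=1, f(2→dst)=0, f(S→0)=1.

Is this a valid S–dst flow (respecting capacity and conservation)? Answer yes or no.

Every edge has 0 ≤ f(e) ≤ cap(e).
At each intermediate node, inflow equals outflow.

Yes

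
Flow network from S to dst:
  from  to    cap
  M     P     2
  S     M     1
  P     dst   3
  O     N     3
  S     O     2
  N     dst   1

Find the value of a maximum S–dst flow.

2

Augment S→M→P→dst: bottleneck 1. Total 1.
Augment S→O→N→dst: bottleneck 1. Total 2.
No augmenting path remains in the residual graph.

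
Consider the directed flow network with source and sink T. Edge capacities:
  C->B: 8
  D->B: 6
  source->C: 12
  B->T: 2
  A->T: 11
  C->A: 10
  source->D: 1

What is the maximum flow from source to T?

12

Augment source->D->B->T: bottleneck 1. Total 1.
Augment source->C->B->T: bottleneck 1. Total 2.
Augment source->C->A->T: bottleneck 10. Total 12.
No augmenting path remains in the residual graph.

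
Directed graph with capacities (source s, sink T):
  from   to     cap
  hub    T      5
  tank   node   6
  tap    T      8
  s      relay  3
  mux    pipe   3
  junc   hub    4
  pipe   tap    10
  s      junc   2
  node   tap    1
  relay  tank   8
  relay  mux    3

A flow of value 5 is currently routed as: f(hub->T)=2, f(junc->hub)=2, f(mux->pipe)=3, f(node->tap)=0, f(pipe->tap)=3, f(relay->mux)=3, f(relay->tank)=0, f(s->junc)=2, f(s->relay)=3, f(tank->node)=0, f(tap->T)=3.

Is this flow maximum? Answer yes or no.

Residual reachable from s: {s}; T is not reachable.
Saturated cut: s->junc, s->relay with total capacity 5 = current flow value. Flow is maximum.

Yes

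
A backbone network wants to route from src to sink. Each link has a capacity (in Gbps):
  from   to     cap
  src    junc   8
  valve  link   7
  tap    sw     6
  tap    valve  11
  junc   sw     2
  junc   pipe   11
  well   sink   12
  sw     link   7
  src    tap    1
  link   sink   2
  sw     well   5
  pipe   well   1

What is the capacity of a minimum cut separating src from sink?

4

Max flow = 4 (via 3 augmenting paths).
In the residual at optimum, the set reachable from src is {junc, pipe, src}.
Cut edges: src→tap (cap 1), junc→sw (cap 2), pipe→well (cap 1). Sum = 4.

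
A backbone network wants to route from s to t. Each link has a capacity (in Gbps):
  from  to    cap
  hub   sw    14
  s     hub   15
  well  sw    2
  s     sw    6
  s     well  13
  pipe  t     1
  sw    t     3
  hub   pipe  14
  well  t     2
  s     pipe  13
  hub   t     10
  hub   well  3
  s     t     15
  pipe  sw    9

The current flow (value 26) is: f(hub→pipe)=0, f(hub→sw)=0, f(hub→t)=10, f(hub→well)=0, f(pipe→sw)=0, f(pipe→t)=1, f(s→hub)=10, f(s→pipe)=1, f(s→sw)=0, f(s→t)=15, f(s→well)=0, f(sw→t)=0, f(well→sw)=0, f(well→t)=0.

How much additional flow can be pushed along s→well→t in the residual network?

Residual capacities along the path: s→well: 13, well→t: 2.
Minimum is 2.

2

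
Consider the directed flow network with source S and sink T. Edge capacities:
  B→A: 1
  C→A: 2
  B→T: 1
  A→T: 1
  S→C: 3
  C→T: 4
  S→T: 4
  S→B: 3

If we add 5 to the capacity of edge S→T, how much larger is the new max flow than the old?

5

Original max flow = 9.
After raising cap(S→T), augmenting paths through that edge carry 5 more units.
New max flow = 14. Increase = 5.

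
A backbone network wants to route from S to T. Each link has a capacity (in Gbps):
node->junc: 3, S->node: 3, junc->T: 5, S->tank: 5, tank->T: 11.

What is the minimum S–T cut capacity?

8

Max flow = 8 (via 2 augmenting paths).
In the residual at optimum, the set reachable from S is {S}.
Cut edges: S->node (cap 3), S->tank (cap 5). Sum = 8.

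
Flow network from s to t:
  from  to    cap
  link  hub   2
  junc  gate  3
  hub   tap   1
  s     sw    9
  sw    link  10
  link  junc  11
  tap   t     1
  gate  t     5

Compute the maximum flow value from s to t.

4

Augment s→sw→link→junc→gate→t: bottleneck 3. Total 3.
Augment s→sw→link→hub→tap→t: bottleneck 1. Total 4.
No augmenting path remains in the residual graph.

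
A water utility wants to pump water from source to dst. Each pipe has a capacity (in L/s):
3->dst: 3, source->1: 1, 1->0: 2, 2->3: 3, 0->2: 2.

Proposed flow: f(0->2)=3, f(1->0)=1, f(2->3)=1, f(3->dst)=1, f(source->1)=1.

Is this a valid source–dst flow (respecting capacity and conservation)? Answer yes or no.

Capacity violated on 0->2: flow 3 > capacity 2.

No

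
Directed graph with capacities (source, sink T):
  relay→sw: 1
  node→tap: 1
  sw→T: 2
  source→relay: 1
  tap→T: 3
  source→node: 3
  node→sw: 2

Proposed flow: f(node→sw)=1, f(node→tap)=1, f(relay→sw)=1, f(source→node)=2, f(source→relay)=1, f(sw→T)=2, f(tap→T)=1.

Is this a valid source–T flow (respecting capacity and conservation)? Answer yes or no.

Every edge has 0 ≤ f(e) ≤ cap(e).
At each intermediate node, inflow equals outflow.

Yes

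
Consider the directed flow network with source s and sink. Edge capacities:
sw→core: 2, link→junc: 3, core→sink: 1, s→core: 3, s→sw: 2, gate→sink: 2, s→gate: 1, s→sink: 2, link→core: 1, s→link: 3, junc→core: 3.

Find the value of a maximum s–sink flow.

4

Augment s→sink: bottleneck 2. Total 2.
Augment s→core→sink: bottleneck 1. Total 3.
Augment s→gate→sink: bottleneck 1. Total 4.
No augmenting path remains in the residual graph.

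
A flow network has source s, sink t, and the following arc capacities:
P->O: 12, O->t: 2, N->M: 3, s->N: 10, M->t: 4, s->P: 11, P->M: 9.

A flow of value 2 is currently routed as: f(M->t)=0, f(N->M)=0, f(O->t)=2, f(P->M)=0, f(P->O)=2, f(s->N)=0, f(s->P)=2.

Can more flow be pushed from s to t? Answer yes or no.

Residual path s->P->M->t has bottleneck 4 > 0.
Pushing 4 along it raises the flow to 6, so the given flow is not maximum.

Yes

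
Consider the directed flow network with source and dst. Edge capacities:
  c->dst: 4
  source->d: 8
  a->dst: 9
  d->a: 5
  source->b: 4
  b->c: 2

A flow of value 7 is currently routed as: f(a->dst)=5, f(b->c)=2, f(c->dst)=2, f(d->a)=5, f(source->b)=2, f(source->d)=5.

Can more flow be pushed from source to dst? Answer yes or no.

No

Residual reachable from source: {b, d, source}; dst is not reachable.
Saturated cut: b->c, d->a with total capacity 7 = current flow value. Flow is maximum.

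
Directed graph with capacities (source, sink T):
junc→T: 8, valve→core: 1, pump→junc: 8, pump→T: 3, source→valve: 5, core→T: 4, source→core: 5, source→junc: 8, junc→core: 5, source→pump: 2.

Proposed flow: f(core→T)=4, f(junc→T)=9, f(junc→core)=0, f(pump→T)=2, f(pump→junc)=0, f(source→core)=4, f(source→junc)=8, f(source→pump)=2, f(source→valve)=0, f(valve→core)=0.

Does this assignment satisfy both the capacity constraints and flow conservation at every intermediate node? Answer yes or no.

No

Capacity violated on junc→T: flow 9 > capacity 8.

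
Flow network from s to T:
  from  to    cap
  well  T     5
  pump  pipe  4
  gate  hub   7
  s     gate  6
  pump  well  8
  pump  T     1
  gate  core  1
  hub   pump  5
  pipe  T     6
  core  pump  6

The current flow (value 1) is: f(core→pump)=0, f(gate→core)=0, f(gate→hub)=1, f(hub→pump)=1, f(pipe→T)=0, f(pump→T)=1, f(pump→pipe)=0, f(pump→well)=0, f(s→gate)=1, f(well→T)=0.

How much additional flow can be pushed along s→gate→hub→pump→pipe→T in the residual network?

Residual capacities along the path: s→gate: 5, gate→hub: 6, hub→pump: 4, pump→pipe: 4, pipe→T: 6.
Minimum is 4.

4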